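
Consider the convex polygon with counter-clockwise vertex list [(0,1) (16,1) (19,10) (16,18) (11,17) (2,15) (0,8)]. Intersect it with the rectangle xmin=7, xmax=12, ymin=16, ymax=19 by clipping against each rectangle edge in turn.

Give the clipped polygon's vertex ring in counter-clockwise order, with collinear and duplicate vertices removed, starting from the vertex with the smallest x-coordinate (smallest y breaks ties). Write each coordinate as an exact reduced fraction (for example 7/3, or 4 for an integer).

Clipped polygon: [(7,16) (12,16) (12,86/5) (11,17) (7,145/9)]

1. After x ≥ 7: [(7,1) (16,1) (19,10) (16,18) (11,17) (7,145/9)]
2. After x ≤ 12: [(7,1) (12,1) (12,86/5) (11,17) (7,145/9)]
3. After y ≥ 16: [(7,16) (12,16) (12,86/5) (11,17) (7,145/9)]
4. After y ≤ 19: [(7,16) (12,16) (12,86/5) (11,17) (7,145/9)]
5. Canonical ring: [(7,16) (12,16) (12,86/5) (11,17) (7,145/9)]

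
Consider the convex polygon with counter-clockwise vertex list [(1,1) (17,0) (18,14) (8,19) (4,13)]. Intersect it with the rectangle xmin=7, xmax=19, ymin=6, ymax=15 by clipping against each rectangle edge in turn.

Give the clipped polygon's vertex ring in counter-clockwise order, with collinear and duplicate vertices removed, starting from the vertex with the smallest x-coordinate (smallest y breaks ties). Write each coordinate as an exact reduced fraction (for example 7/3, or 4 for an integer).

Clipped polygon: [(7,6) (122/7,6) (18,14) (16,15) (7,15)]

1. After x ≥ 7: [(7,5/8) (17,0) (18,14) (8,19) (7,35/2)]
2. After x ≤ 19: [(7,5/8) (17,0) (18,14) (8,19) (7,35/2)]
3. After y ≥ 6: [(7,6) (122/7,6) (18,14) (8,19) (7,35/2)]
4. After y ≤ 15: [(7,15) (7,6) (122/7,6) (18,14) (16,15)]
5. Canonical ring: [(7,6) (122/7,6) (18,14) (16,15) (7,15)]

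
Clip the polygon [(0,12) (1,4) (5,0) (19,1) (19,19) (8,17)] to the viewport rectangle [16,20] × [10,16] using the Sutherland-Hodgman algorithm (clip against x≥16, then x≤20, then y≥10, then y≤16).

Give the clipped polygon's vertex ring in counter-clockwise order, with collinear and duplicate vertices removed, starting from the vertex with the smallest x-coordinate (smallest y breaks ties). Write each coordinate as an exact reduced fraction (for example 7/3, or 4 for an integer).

1. After x ≥ 16: [(16,11/14) (19,1) (19,19) (16,203/11)]
2. After x ≤ 20: [(16,11/14) (19,1) (19,19) (16,203/11)]
3. After y ≥ 10: [(16,10) (19,10) (19,19) (16,203/11)]
4. After y ≤ 16: [(16,16) (16,10) (19,10) (19,16)]
5. Canonical ring: [(16,10) (19,10) (19,16) (16,16)]

Clipped polygon: [(16,10) (19,10) (19,16) (16,16)]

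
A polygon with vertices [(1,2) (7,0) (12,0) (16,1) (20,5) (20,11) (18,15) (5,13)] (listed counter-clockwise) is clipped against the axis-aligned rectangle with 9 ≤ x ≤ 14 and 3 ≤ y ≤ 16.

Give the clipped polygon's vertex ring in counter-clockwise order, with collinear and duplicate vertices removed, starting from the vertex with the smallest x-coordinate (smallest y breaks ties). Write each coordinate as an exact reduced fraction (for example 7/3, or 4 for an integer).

Clipped polygon: [(9,3) (14,3) (14,187/13) (9,177/13)]

1. After x ≥ 9: [(9,0) (12,0) (16,1) (20,5) (20,11) (18,15) (9,177/13)]
2. After x ≤ 14: [(9,0) (12,0) (14,1/2) (14,187/13) (9,177/13)]
3. After y ≥ 3: [(9,3) (14,3) (14,187/13) (9,177/13)]
4. After y ≤ 16: [(9,3) (14,3) (14,187/13) (9,177/13)]
5. Canonical ring: [(9,3) (14,3) (14,187/13) (9,177/13)]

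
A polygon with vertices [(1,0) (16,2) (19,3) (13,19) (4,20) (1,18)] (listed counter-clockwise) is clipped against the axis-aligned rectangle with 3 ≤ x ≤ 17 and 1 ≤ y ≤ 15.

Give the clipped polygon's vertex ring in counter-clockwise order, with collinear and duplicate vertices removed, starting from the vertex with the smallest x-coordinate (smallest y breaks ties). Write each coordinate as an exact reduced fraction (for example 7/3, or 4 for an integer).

1. After x ≥ 3: [(3,4/15) (16,2) (19,3) (13,19) (4,20) (3,58/3)]
2. After x ≤ 17: [(3,4/15) (16,2) (17,7/3) (17,25/3) (13,19) (4,20) (3,58/3)]
3. After y ≥ 1: [(3,1) (17/2,1) (16,2) (17,7/3) (17,25/3) (13,19) (4,20) (3,58/3)]
4. After y ≤ 15: [(3,15) (3,1) (17/2,1) (16,2) (17,7/3) (17,25/3) (29/2,15)]
5. Canonical ring: [(3,1) (17/2,1) (16,2) (17,7/3) (17,25/3) (29/2,15) (3,15)]

Clipped polygon: [(3,1) (17/2,1) (16,2) (17,7/3) (17,25/3) (29/2,15) (3,15)]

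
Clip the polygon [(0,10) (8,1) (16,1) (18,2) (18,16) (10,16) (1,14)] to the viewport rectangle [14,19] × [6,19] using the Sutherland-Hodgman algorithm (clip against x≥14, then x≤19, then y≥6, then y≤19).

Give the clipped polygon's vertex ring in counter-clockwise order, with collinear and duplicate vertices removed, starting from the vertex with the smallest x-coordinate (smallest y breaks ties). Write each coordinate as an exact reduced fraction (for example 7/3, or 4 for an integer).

1. After x ≥ 14: [(14,1) (16,1) (18,2) (18,16) (14,16)]
2. After x ≤ 19: [(14,1) (16,1) (18,2) (18,16) (14,16)]
3. After y ≥ 6: [(14,6) (18,6) (18,16) (14,16)]
4. After y ≤ 19: [(14,6) (18,6) (18,16) (14,16)]
5. Canonical ring: [(14,6) (18,6) (18,16) (14,16)]

Clipped polygon: [(14,6) (18,6) (18,16) (14,16)]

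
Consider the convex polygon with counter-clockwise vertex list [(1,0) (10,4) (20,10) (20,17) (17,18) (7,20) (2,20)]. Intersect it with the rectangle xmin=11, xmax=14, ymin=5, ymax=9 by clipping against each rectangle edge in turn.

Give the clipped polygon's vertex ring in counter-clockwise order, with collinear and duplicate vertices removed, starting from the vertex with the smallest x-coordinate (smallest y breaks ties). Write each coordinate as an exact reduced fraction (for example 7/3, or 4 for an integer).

1. After x ≥ 11: [(11,23/5) (20,10) (20,17) (17,18) (11,96/5)]
2. After x ≤ 14: [(11,23/5) (14,32/5) (14,93/5) (11,96/5)]
3. After y ≥ 5: [(11,5) (35/3,5) (14,32/5) (14,93/5) (11,96/5)]
4. After y ≤ 9: [(11,9) (11,5) (35/3,5) (14,32/5) (14,9)]
5. Canonical ring: [(11,5) (35/3,5) (14,32/5) (14,9) (11,9)]

Clipped polygon: [(11,5) (35/3,5) (14,32/5) (14,9) (11,9)]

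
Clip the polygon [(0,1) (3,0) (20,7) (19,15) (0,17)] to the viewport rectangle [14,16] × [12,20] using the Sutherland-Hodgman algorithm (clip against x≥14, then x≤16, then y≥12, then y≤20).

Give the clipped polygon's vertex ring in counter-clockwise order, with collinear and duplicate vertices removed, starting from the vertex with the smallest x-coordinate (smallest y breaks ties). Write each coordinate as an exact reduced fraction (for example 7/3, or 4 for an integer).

Clipped polygon: [(14,12) (16,12) (16,291/19) (14,295/19)]

1. After x ≥ 14: [(14,77/17) (20,7) (19,15) (14,295/19)]
2. After x ≤ 16: [(14,77/17) (16,91/17) (16,291/19) (14,295/19)]
3. After y ≥ 12: [(14,12) (16,12) (16,291/19) (14,295/19)]
4. After y ≤ 20: [(14,12) (16,12) (16,291/19) (14,295/19)]
5. Canonical ring: [(14,12) (16,12) (16,291/19) (14,295/19)]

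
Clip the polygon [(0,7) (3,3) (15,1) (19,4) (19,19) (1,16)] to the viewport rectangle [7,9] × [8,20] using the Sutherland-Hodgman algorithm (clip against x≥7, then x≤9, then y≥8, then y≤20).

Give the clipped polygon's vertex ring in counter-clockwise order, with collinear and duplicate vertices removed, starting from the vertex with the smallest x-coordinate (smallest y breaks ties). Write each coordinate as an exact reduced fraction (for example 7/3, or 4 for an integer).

1. After x ≥ 7: [(7,7/3) (15,1) (19,4) (19,19) (7,17)]
2. After x ≤ 9: [(7,7/3) (9,2) (9,52/3) (7,17)]
3. After y ≥ 8: [(7,8) (9,8) (9,52/3) (7,17)]
4. After y ≤ 20: [(7,8) (9,8) (9,52/3) (7,17)]
5. Canonical ring: [(7,8) (9,8) (9,52/3) (7,17)]

Clipped polygon: [(7,8) (9,8) (9,52/3) (7,17)]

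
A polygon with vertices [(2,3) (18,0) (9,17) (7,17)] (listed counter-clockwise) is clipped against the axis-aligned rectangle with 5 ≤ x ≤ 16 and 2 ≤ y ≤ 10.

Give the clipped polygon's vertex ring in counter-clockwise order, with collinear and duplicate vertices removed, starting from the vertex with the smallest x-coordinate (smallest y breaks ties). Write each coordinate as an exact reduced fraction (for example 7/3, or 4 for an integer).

1. After x ≥ 5: [(5,57/5) (5,39/16) (18,0) (9,17) (7,17)]
2. After x ≤ 16: [(5,57/5) (5,39/16) (16,3/8) (16,34/9) (9,17) (7,17)]
3. After y ≥ 2: [(5,57/5) (5,39/16) (22/3,2) (16,2) (16,34/9) (9,17) (7,17)]
4. After y ≤ 10: [(5,10) (5,39/16) (22/3,2) (16,2) (16,34/9) (216/17,10)]
5. Canonical ring: [(5,39/16) (22/3,2) (16,2) (16,34/9) (216/17,10) (5,10)]

Clipped polygon: [(5,39/16) (22/3,2) (16,2) (16,34/9) (216/17,10) (5,10)]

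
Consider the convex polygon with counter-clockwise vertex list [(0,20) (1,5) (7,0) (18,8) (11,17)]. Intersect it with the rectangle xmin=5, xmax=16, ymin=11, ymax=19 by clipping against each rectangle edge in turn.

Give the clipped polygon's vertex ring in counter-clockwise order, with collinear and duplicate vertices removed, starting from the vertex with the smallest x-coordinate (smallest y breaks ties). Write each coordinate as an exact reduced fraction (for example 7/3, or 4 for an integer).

1. After x ≥ 5: [(5,205/11) (5,5/3) (7,0) (18,8) (11,17)]
2. After x ≤ 16: [(5,205/11) (5,5/3) (7,0) (16,72/11) (16,74/7) (11,17)]
3. After y ≥ 11: [(5,205/11) (5,11) (47/3,11) (11,17)]
4. After y ≤ 19: [(5,205/11) (5,11) (47/3,11) (11,17)]
5. Canonical ring: [(5,11) (47/3,11) (11,17) (5,205/11)]

Clipped polygon: [(5,11) (47/3,11) (11,17) (5,205/11)]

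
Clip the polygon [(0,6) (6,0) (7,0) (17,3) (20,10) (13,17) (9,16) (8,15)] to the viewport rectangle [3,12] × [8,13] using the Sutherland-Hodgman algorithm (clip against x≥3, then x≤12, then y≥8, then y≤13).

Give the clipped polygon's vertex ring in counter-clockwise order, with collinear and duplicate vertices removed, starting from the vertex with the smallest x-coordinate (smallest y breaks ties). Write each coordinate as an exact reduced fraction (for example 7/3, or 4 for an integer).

Clipped polygon: [(3,8) (12,8) (12,13) (56/9,13) (3,75/8)]

1. After x ≥ 3: [(3,75/8) (3,3) (6,0) (7,0) (17,3) (20,10) (13,17) (9,16) (8,15)]
2. After x ≤ 12: [(3,75/8) (3,3) (6,0) (7,0) (12,3/2) (12,67/4) (9,16) (8,15)]
3. After y ≥ 8: [(3,75/8) (3,8) (12,8) (12,67/4) (9,16) (8,15)]
4. After y ≤ 13: [(56/9,13) (3,75/8) (3,8) (12,8) (12,13)]
5. Canonical ring: [(3,8) (12,8) (12,13) (56/9,13) (3,75/8)]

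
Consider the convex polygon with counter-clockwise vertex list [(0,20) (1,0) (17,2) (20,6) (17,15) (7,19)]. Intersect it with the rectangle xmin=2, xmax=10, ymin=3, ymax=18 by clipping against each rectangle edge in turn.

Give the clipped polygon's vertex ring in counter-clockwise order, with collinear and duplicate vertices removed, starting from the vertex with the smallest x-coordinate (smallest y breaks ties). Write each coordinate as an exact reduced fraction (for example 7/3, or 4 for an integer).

Clipped polygon: [(2,3) (10,3) (10,89/5) (19/2,18) (2,18)]

1. After x ≥ 2: [(2,138/7) (2,1/8) (17,2) (20,6) (17,15) (7,19)]
2. After x ≤ 10: [(2,138/7) (2,1/8) (10,9/8) (10,89/5) (7,19)]
3. After y ≥ 3: [(2,138/7) (2,3) (10,3) (10,89/5) (7,19)]
4. After y ≤ 18: [(2,18) (2,3) (10,3) (10,89/5) (19/2,18)]
5. Canonical ring: [(2,3) (10,3) (10,89/5) (19/2,18) (2,18)]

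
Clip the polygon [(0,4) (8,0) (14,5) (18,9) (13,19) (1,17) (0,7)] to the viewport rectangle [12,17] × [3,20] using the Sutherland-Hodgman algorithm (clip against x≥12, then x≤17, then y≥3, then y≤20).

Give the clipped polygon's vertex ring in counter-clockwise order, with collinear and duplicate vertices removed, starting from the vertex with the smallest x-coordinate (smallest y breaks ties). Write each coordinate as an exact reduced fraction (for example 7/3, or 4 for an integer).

Clipped polygon: [(12,10/3) (14,5) (17,8) (17,11) (13,19) (12,113/6)]

1. After x ≥ 12: [(12,10/3) (14,5) (18,9) (13,19) (12,113/6)]
2. After x ≤ 17: [(12,10/3) (14,5) (17,8) (17,11) (13,19) (12,113/6)]
3. After y ≥ 3: [(12,10/3) (14,5) (17,8) (17,11) (13,19) (12,113/6)]
4. After y ≤ 20: [(12,10/3) (14,5) (17,8) (17,11) (13,19) (12,113/6)]
5. Canonical ring: [(12,10/3) (14,5) (17,8) (17,11) (13,19) (12,113/6)]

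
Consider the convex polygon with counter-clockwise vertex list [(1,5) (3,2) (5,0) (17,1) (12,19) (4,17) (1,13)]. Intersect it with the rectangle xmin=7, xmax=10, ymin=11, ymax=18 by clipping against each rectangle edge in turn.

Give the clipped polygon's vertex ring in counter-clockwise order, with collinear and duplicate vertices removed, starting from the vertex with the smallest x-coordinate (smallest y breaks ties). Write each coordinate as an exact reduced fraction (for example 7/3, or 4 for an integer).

Clipped polygon: [(7,11) (10,11) (10,18) (8,18) (7,71/4)]

1. After x ≥ 7: [(7,1/6) (17,1) (12,19) (7,71/4)]
2. After x ≤ 10: [(7,1/6) (10,5/12) (10,37/2) (7,71/4)]
3. After y ≥ 11: [(7,11) (10,11) (10,37/2) (7,71/4)]
4. After y ≤ 18: [(7,11) (10,11) (10,18) (8,18) (7,71/4)]
5. Canonical ring: [(7,11) (10,11) (10,18) (8,18) (7,71/4)]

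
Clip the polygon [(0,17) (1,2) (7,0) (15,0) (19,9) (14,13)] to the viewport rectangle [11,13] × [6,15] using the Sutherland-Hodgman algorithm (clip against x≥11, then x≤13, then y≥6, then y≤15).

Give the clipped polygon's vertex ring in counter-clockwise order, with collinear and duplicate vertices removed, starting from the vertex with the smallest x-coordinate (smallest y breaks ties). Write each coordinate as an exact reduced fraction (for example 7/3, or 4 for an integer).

Clipped polygon: [(11,6) (13,6) (13,93/7) (11,97/7)]

1. After x ≥ 11: [(11,97/7) (11,0) (15,0) (19,9) (14,13)]
2. After x ≤ 13: [(13,93/7) (11,97/7) (11,0) (13,0)]
3. After y ≥ 6: [(13,6) (13,93/7) (11,97/7) (11,6)]
4. After y ≤ 15: [(13,6) (13,93/7) (11,97/7) (11,6)]
5. Canonical ring: [(11,6) (13,6) (13,93/7) (11,97/7)]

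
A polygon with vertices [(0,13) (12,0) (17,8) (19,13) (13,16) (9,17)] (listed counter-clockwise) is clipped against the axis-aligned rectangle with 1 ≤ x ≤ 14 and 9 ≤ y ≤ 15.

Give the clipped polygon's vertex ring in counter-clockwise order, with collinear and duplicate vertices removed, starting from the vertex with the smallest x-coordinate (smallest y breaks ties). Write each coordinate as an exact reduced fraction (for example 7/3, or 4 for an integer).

1. After x ≥ 1: [(1,121/9) (1,143/12) (12,0) (17,8) (19,13) (13,16) (9,17)]
2. After x ≤ 14: [(1,121/9) (1,143/12) (12,0) (14,16/5) (14,31/2) (13,16) (9,17)]
3. After y ≥ 9: [(1,121/9) (1,143/12) (48/13,9) (14,9) (14,31/2) (13,16) (9,17)]
4. After y ≤ 15: [(9/2,15) (1,121/9) (1,143/12) (48/13,9) (14,9) (14,15)]
5. Canonical ring: [(1,143/12) (48/13,9) (14,9) (14,15) (9/2,15) (1,121/9)]

Clipped polygon: [(1,143/12) (48/13,9) (14,9) (14,15) (9/2,15) (1,121/9)]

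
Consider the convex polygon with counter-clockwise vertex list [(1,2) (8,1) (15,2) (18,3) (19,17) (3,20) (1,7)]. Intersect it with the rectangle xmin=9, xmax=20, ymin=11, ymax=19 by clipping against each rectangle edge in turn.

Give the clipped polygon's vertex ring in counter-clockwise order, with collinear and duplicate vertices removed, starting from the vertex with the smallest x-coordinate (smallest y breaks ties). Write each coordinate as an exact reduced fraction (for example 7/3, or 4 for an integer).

Clipped polygon: [(9,11) (130/7,11) (19,17) (9,151/8)]

1. After x ≥ 9: [(9,8/7) (15,2) (18,3) (19,17) (9,151/8)]
2. After x ≤ 20: [(9,8/7) (15,2) (18,3) (19,17) (9,151/8)]
3. After y ≥ 11: [(9,11) (130/7,11) (19,17) (9,151/8)]
4. After y ≤ 19: [(9,11) (130/7,11) (19,17) (9,151/8)]
5. Canonical ring: [(9,11) (130/7,11) (19,17) (9,151/8)]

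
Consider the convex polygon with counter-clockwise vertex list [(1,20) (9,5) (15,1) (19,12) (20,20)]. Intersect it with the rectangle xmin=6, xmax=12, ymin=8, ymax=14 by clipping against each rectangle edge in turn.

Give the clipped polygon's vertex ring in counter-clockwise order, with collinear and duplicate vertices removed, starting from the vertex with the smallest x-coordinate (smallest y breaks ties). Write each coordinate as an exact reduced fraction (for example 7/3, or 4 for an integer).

1. After x ≥ 6: [(6,20) (6,85/8) (9,5) (15,1) (19,12) (20,20)]
2. After x ≤ 12: [(12,20) (6,20) (6,85/8) (9,5) (12,3)]
3. After y ≥ 8: [(12,8) (12,20) (6,20) (6,85/8) (37/5,8)]
4. After y ≤ 14: [(12,8) (12,14) (6,14) (6,85/8) (37/5,8)]
5. Canonical ring: [(6,85/8) (37/5,8) (12,8) (12,14) (6,14)]

Clipped polygon: [(6,85/8) (37/5,8) (12,8) (12,14) (6,14)]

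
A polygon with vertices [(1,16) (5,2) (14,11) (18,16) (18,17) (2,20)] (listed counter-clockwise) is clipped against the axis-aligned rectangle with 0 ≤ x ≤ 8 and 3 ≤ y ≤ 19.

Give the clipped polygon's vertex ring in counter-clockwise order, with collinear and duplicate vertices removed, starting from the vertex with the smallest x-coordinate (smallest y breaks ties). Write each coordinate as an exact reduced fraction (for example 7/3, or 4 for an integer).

1. After x ≥ 0: [(1,16) (5,2) (14,11) (18,16) (18,17) (2,20)]
2. After x ≤ 8: [(1,16) (5,2) (8,5) (8,151/8) (2,20)]
3. After y ≥ 3: [(1,16) (33/7,3) (6,3) (8,5) (8,151/8) (2,20)]
4. After y ≤ 19: [(7/4,19) (1,16) (33/7,3) (6,3) (8,5) (8,151/8) (22/3,19)]
5. Canonical ring: [(1,16) (33/7,3) (6,3) (8,5) (8,151/8) (22/3,19) (7/4,19)]

Clipped polygon: [(1,16) (33/7,3) (6,3) (8,5) (8,151/8) (22/3,19) (7/4,19)]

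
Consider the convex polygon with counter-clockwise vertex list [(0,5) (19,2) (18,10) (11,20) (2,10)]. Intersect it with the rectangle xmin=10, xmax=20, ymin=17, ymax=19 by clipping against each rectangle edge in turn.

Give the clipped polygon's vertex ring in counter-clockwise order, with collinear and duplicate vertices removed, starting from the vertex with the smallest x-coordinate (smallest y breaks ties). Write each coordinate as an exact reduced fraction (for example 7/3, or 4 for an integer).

1. After x ≥ 10: [(10,65/19) (19,2) (18,10) (11,20) (10,170/9)]
2. After x ≤ 20: [(10,65/19) (19,2) (18,10) (11,20) (10,170/9)]
3. After y ≥ 17: [(10,17) (131/10,17) (11,20) (10,170/9)]
4. After y ≤ 19: [(10,17) (131/10,17) (117/10,19) (101/10,19) (10,170/9)]
5. Canonical ring: [(10,17) (131/10,17) (117/10,19) (101/10,19) (10,170/9)]

Clipped polygon: [(10,17) (131/10,17) (117/10,19) (101/10,19) (10,170/9)]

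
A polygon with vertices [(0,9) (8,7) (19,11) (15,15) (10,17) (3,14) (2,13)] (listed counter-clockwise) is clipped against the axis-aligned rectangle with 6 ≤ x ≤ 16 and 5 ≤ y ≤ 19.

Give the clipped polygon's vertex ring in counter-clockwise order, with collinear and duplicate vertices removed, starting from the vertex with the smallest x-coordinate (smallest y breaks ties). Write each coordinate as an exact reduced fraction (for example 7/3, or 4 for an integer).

Clipped polygon: [(6,15/2) (8,7) (16,109/11) (16,14) (15,15) (10,17) (6,107/7)]

1. After x ≥ 6: [(6,15/2) (8,7) (19,11) (15,15) (10,17) (6,107/7)]
2. After x ≤ 16: [(6,15/2) (8,7) (16,109/11) (16,14) (15,15) (10,17) (6,107/7)]
3. After y ≥ 5: [(6,15/2) (8,7) (16,109/11) (16,14) (15,15) (10,17) (6,107/7)]
4. After y ≤ 19: [(6,15/2) (8,7) (16,109/11) (16,14) (15,15) (10,17) (6,107/7)]
5. Canonical ring: [(6,15/2) (8,7) (16,109/11) (16,14) (15,15) (10,17) (6,107/7)]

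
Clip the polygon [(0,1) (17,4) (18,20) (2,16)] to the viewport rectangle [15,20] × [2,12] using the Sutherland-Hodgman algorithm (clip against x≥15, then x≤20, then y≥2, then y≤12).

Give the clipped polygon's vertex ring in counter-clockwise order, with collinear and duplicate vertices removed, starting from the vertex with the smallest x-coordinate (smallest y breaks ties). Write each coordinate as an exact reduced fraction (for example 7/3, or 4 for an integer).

Clipped polygon: [(15,62/17) (17,4) (35/2,12) (15,12)]

1. After x ≥ 15: [(15,62/17) (17,4) (18,20) (15,77/4)]
2. After x ≤ 20: [(15,62/17) (17,4) (18,20) (15,77/4)]
3. After y ≥ 2: [(15,62/17) (17,4) (18,20) (15,77/4)]
4. After y ≤ 12: [(15,12) (15,62/17) (17,4) (35/2,12)]
5. Canonical ring: [(15,62/17) (17,4) (35/2,12) (15,12)]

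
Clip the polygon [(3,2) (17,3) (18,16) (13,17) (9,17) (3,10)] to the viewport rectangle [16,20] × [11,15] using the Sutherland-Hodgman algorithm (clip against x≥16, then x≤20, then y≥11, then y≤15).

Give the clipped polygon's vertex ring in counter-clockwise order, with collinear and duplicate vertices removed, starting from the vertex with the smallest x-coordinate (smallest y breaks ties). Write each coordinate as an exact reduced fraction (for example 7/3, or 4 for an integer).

1. After x ≥ 16: [(16,41/14) (17,3) (18,16) (16,82/5)]
2. After x ≤ 20: [(16,41/14) (17,3) (18,16) (16,82/5)]
3. After y ≥ 11: [(16,11) (229/13,11) (18,16) (16,82/5)]
4. After y ≤ 15: [(16,15) (16,11) (229/13,11) (233/13,15)]
5. Canonical ring: [(16,11) (229/13,11) (233/13,15) (16,15)]

Clipped polygon: [(16,11) (229/13,11) (233/13,15) (16,15)]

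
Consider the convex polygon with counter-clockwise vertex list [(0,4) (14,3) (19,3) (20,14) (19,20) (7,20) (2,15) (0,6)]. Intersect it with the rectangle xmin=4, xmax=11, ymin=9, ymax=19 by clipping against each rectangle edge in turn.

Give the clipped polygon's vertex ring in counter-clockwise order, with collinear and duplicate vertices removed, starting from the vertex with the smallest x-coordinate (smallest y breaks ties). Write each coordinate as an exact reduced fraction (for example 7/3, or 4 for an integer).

1. After x ≥ 4: [(4,26/7) (14,3) (19,3) (20,14) (19,20) (7,20) (4,17)]
2. After x ≤ 11: [(4,26/7) (11,45/14) (11,20) (7,20) (4,17)]
3. After y ≥ 9: [(4,9) (11,9) (11,20) (7,20) (4,17)]
4. After y ≤ 19: [(4,9) (11,9) (11,19) (6,19) (4,17)]
5. Canonical ring: [(4,9) (11,9) (11,19) (6,19) (4,17)]

Clipped polygon: [(4,9) (11,9) (11,19) (6,19) (4,17)]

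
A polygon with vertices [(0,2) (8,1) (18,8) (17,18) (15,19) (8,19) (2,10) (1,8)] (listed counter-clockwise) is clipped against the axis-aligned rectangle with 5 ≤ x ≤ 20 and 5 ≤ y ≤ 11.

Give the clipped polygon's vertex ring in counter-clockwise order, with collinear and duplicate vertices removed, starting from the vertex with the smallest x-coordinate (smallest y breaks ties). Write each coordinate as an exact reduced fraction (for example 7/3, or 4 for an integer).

Clipped polygon: [(5,5) (96/7,5) (18,8) (177/10,11) (5,11)]

1. After x ≥ 5: [(5,11/8) (8,1) (18,8) (17,18) (15,19) (8,19) (5,29/2)]
2. After x ≤ 20: [(5,11/8) (8,1) (18,8) (17,18) (15,19) (8,19) (5,29/2)]
3. After y ≥ 5: [(5,5) (96/7,5) (18,8) (17,18) (15,19) (8,19) (5,29/2)]
4. After y ≤ 11: [(5,11) (5,5) (96/7,5) (18,8) (177/10,11)]
5. Canonical ring: [(5,5) (96/7,5) (18,8) (177/10,11) (5,11)]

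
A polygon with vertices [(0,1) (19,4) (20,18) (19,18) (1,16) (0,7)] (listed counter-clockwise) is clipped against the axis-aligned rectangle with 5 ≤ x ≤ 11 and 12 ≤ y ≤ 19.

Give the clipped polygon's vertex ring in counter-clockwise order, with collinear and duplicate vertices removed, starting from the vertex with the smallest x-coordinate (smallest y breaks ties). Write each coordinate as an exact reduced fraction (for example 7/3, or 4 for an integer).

1. After x ≥ 5: [(5,34/19) (19,4) (20,18) (19,18) (5,148/9)]
2. After x ≤ 11: [(5,34/19) (11,52/19) (11,154/9) (5,148/9)]
3. After y ≥ 12: [(5,12) (11,12) (11,154/9) (5,148/9)]
4. After y ≤ 19: [(5,12) (11,12) (11,154/9) (5,148/9)]
5. Canonical ring: [(5,12) (11,12) (11,154/9) (5,148/9)]

Clipped polygon: [(5,12) (11,12) (11,154/9) (5,148/9)]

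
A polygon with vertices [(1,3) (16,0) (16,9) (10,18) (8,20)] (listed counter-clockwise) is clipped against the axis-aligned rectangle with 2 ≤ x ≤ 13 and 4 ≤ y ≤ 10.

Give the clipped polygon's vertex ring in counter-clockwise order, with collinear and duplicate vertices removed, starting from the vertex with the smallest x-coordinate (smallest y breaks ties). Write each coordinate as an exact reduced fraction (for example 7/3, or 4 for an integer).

Clipped polygon: [(2,4) (13,4) (13,10) (66/17,10) (2,38/7)]

1. After x ≥ 2: [(2,38/7) (2,14/5) (16,0) (16,9) (10,18) (8,20)]
2. After x ≤ 13: [(2,38/7) (2,14/5) (13,3/5) (13,27/2) (10,18) (8,20)]
3. After y ≥ 4: [(2,38/7) (2,4) (13,4) (13,27/2) (10,18) (8,20)]
4. After y ≤ 10: [(66/17,10) (2,38/7) (2,4) (13,4) (13,10)]
5. Canonical ring: [(2,4) (13,4) (13,10) (66/17,10) (2,38/7)]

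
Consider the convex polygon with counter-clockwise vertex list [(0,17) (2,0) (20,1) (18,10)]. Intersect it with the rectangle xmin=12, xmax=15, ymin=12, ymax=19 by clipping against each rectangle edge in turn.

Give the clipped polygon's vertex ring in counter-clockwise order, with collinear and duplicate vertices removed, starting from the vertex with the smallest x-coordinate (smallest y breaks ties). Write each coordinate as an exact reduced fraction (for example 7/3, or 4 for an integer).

1. After x ≥ 12: [(12,37/3) (12,5/9) (20,1) (18,10)]
2. After x ≤ 15: [(15,67/6) (12,37/3) (12,5/9) (15,13/18)]
3. After y ≥ 12: [(90/7,12) (12,37/3) (12,12)]
4. After y ≤ 19: [(90/7,12) (12,37/3) (12,12)]
5. Canonical ring: [(12,12) (90/7,12) (12,37/3)]

Clipped polygon: [(12,12) (90/7,12) (12,37/3)]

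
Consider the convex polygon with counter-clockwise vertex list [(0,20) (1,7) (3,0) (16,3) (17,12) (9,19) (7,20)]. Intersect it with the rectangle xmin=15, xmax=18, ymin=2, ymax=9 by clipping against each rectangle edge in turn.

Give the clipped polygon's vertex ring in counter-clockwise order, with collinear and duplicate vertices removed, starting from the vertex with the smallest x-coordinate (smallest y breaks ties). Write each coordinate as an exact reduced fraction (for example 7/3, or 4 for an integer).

Clipped polygon: [(15,36/13) (16,3) (50/3,9) (15,9)]

1. After x ≥ 15: [(15,36/13) (16,3) (17,12) (15,55/4)]
2. After x ≤ 18: [(15,36/13) (16,3) (17,12) (15,55/4)]
3. After y ≥ 2: [(15,36/13) (16,3) (17,12) (15,55/4)]
4. After y ≤ 9: [(15,9) (15,36/13) (16,3) (50/3,9)]
5. Canonical ring: [(15,36/13) (16,3) (50/3,9) (15,9)]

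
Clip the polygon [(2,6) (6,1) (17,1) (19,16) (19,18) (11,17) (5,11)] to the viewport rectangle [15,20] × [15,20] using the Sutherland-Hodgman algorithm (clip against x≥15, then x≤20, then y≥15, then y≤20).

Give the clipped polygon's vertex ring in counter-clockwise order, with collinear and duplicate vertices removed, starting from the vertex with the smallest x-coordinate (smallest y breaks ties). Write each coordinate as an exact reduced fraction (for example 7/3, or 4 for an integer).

Clipped polygon: [(15,15) (283/15,15) (19,16) (19,18) (15,35/2)]

1. After x ≥ 15: [(15,1) (17,1) (19,16) (19,18) (15,35/2)]
2. After x ≤ 20: [(15,1) (17,1) (19,16) (19,18) (15,35/2)]
3. After y ≥ 15: [(15,15) (283/15,15) (19,16) (19,18) (15,35/2)]
4. After y ≤ 20: [(15,15) (283/15,15) (19,16) (19,18) (15,35/2)]
5. Canonical ring: [(15,15) (283/15,15) (19,16) (19,18) (15,35/2)]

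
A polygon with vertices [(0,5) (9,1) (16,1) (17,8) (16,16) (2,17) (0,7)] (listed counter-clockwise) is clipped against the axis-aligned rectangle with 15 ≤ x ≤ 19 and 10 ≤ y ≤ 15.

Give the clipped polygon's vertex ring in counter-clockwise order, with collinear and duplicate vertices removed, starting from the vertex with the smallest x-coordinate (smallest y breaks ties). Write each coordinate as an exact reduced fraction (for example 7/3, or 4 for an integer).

Clipped polygon: [(15,10) (67/4,10) (129/8,15) (15,15)]

1. After x ≥ 15: [(15,1) (16,1) (17,8) (16,16) (15,225/14)]
2. After x ≤ 19: [(15,1) (16,1) (17,8) (16,16) (15,225/14)]
3. After y ≥ 10: [(15,10) (67/4,10) (16,16) (15,225/14)]
4. After y ≤ 15: [(15,15) (15,10) (67/4,10) (129/8,15)]
5. Canonical ring: [(15,10) (67/4,10) (129/8,15) (15,15)]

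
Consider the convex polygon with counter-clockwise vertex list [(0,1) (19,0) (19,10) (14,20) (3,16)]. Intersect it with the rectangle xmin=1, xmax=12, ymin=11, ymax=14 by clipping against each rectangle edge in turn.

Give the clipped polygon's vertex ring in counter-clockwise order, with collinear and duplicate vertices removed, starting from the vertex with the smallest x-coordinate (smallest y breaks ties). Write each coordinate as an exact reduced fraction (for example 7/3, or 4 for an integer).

1. After x ≥ 1: [(1,6) (1,18/19) (19,0) (19,10) (14,20) (3,16)]
2. After x ≤ 12: [(1,6) (1,18/19) (12,7/19) (12,212/11) (3,16)]
3. After y ≥ 11: [(2,11) (12,11) (12,212/11) (3,16)]
4. After y ≤ 14: [(13/5,14) (2,11) (12,11) (12,14)]
5. Canonical ring: [(2,11) (12,11) (12,14) (13/5,14)]

Clipped polygon: [(2,11) (12,11) (12,14) (13/5,14)]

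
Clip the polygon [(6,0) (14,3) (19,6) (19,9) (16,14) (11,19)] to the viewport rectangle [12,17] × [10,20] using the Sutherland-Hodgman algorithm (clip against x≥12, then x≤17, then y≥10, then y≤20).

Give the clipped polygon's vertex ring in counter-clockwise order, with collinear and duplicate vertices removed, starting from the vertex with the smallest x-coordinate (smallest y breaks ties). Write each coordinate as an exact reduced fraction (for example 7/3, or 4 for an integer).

1. After x ≥ 12: [(12,9/4) (14,3) (19,6) (19,9) (16,14) (12,18)]
2. After x ≤ 17: [(12,9/4) (14,3) (17,24/5) (17,37/3) (16,14) (12,18)]
3. After y ≥ 10: [(12,10) (17,10) (17,37/3) (16,14) (12,18)]
4. After y ≤ 20: [(12,10) (17,10) (17,37/3) (16,14) (12,18)]
5. Canonical ring: [(12,10) (17,10) (17,37/3) (16,14) (12,18)]

Clipped polygon: [(12,10) (17,10) (17,37/3) (16,14) (12,18)]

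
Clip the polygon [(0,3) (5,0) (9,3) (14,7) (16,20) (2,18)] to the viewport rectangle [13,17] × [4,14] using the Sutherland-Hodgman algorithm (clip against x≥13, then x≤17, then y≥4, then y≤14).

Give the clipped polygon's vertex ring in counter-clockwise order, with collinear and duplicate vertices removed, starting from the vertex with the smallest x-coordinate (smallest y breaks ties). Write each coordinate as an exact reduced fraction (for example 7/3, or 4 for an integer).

1. After x ≥ 13: [(13,31/5) (14,7) (16,20) (13,137/7)]
2. After x ≤ 17: [(13,31/5) (14,7) (16,20) (13,137/7)]
3. After y ≥ 4: [(13,31/5) (14,7) (16,20) (13,137/7)]
4. After y ≤ 14: [(13,14) (13,31/5) (14,7) (196/13,14)]
5. Canonical ring: [(13,31/5) (14,7) (196/13,14) (13,14)]

Clipped polygon: [(13,31/5) (14,7) (196/13,14) (13,14)]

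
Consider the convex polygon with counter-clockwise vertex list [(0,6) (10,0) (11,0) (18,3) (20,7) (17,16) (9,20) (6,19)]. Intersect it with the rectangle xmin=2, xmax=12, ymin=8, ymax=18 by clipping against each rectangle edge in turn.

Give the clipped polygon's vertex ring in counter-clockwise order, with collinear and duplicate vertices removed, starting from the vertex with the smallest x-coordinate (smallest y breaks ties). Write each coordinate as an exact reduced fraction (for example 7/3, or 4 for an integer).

Clipped polygon: [(2,8) (12,8) (12,18) (72/13,18) (2,31/3)]

1. After x ≥ 2: [(2,31/3) (2,24/5) (10,0) (11,0) (18,3) (20,7) (17,16) (9,20) (6,19)]
2. After x ≤ 12: [(2,31/3) (2,24/5) (10,0) (11,0) (12,3/7) (12,37/2) (9,20) (6,19)]
3. After y ≥ 8: [(2,31/3) (2,8) (12,8) (12,37/2) (9,20) (6,19)]
4. After y ≤ 18: [(72/13,18) (2,31/3) (2,8) (12,8) (12,18)]
5. Canonical ring: [(2,8) (12,8) (12,18) (72/13,18) (2,31/3)]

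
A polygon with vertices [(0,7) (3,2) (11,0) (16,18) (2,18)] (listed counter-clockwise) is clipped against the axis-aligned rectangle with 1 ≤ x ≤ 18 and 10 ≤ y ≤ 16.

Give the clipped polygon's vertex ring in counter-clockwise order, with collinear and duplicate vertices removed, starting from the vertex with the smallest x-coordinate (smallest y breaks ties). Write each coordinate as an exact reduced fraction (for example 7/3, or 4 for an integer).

Clipped polygon: [(1,10) (124/9,10) (139/9,16) (18/11,16) (1,25/2)]

1. After x ≥ 1: [(1,25/2) (1,16/3) (3,2) (11,0) (16,18) (2,18)]
2. After x ≤ 18: [(1,25/2) (1,16/3) (3,2) (11,0) (16,18) (2,18)]
3. After y ≥ 10: [(1,25/2) (1,10) (124/9,10) (16,18) (2,18)]
4. After y ≤ 16: [(18/11,16) (1,25/2) (1,10) (124/9,10) (139/9,16)]
5. Canonical ring: [(1,10) (124/9,10) (139/9,16) (18/11,16) (1,25/2)]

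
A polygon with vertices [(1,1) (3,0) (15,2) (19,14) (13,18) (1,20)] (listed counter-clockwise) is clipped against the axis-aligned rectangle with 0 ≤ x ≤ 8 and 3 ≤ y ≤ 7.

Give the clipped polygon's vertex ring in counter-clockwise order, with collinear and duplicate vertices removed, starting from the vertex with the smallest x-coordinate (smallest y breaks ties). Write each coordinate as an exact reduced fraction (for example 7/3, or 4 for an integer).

1. After x ≥ 0: [(1,1) (3,0) (15,2) (19,14) (13,18) (1,20)]
2. After x ≤ 8: [(1,1) (3,0) (8,5/6) (8,113/6) (1,20)]
3. After y ≥ 3: [(1,3) (8,3) (8,113/6) (1,20)]
4. After y ≤ 7: [(1,7) (1,3) (8,3) (8,7)]
5. Canonical ring: [(1,3) (8,3) (8,7) (1,7)]

Clipped polygon: [(1,3) (8,3) (8,7) (1,7)]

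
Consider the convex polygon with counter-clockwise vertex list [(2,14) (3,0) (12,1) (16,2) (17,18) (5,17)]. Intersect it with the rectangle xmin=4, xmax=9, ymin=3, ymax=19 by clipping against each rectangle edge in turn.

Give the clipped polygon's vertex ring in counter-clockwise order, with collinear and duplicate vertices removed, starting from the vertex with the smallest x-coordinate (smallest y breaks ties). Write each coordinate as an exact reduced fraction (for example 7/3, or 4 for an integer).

Clipped polygon: [(4,3) (9,3) (9,52/3) (5,17) (4,16)]

1. After x ≥ 4: [(4,16) (4,1/9) (12,1) (16,2) (17,18) (5,17)]
2. After x ≤ 9: [(4,16) (4,1/9) (9,2/3) (9,52/3) (5,17)]
3. After y ≥ 3: [(4,16) (4,3) (9,3) (9,52/3) (5,17)]
4. After y ≤ 19: [(4,16) (4,3) (9,3) (9,52/3) (5,17)]
5. Canonical ring: [(4,3) (9,3) (9,52/3) (5,17) (4,16)]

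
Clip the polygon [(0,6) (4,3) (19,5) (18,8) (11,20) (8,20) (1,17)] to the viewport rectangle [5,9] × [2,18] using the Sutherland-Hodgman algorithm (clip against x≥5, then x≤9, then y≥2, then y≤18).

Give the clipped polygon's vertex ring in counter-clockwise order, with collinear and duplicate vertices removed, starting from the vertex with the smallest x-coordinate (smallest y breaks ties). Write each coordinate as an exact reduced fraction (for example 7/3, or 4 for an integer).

1. After x ≥ 5: [(5,47/15) (19,5) (18,8) (11,20) (8,20) (5,131/7)]
2. After x ≤ 9: [(5,47/15) (9,11/3) (9,20) (8,20) (5,131/7)]
3. After y ≥ 2: [(5,47/15) (9,11/3) (9,20) (8,20) (5,131/7)]
4. After y ≤ 18: [(5,18) (5,47/15) (9,11/3) (9,18)]
5. Canonical ring: [(5,47/15) (9,11/3) (9,18) (5,18)]

Clipped polygon: [(5,47/15) (9,11/3) (9,18) (5,18)]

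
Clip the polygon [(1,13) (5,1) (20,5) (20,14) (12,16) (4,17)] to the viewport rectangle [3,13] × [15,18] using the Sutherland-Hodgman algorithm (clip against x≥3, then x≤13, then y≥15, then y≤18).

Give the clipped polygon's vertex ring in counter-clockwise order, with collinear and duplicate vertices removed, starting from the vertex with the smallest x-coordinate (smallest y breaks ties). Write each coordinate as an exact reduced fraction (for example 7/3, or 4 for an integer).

1. After x ≥ 3: [(3,47/3) (3,7) (5,1) (20,5) (20,14) (12,16) (4,17)]
2. After x ≤ 13: [(3,47/3) (3,7) (5,1) (13,47/15) (13,63/4) (12,16) (4,17)]
3. After y ≥ 15: [(3,47/3) (3,15) (13,15) (13,63/4) (12,16) (4,17)]
4. After y ≤ 18: [(3,47/3) (3,15) (13,15) (13,63/4) (12,16) (4,17)]
5. Canonical ring: [(3,15) (13,15) (13,63/4) (12,16) (4,17) (3,47/3)]

Clipped polygon: [(3,15) (13,15) (13,63/4) (12,16) (4,17) (3,47/3)]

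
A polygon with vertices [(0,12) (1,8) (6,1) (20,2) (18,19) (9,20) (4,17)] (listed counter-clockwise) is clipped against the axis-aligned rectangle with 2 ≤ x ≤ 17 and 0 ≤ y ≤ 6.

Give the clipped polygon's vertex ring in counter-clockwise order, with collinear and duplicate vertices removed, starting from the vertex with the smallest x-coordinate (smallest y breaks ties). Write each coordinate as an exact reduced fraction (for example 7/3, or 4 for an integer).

Clipped polygon: [(17/7,6) (6,1) (17,25/14) (17,6)]

1. After x ≥ 2: [(2,29/2) (2,33/5) (6,1) (20,2) (18,19) (9,20) (4,17)]
2. After x ≤ 17: [(2,29/2) (2,33/5) (6,1) (17,25/14) (17,172/9) (9,20) (4,17)]
3. After y ≥ 0: [(2,29/2) (2,33/5) (6,1) (17,25/14) (17,172/9) (9,20) (4,17)]
4. After y ≤ 6: [(17/7,6) (6,1) (17,25/14) (17,6)]
5. Canonical ring: [(17/7,6) (6,1) (17,25/14) (17,6)]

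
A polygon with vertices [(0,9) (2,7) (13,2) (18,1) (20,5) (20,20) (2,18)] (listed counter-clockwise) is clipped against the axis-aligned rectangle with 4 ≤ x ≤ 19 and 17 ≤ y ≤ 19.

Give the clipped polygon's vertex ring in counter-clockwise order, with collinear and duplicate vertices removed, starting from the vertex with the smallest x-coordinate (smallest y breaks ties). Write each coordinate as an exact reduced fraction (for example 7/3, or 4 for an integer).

1. After x ≥ 4: [(4,67/11) (13,2) (18,1) (20,5) (20,20) (4,164/9)]
2. After x ≤ 19: [(4,67/11) (13,2) (18,1) (19,3) (19,179/9) (4,164/9)]
3. After y ≥ 17: [(4,17) (19,17) (19,179/9) (4,164/9)]
4. After y ≤ 19: [(4,17) (19,17) (19,19) (11,19) (4,164/9)]
5. Canonical ring: [(4,17) (19,17) (19,19) (11,19) (4,164/9)]

Clipped polygon: [(4,17) (19,17) (19,19) (11,19) (4,164/9)]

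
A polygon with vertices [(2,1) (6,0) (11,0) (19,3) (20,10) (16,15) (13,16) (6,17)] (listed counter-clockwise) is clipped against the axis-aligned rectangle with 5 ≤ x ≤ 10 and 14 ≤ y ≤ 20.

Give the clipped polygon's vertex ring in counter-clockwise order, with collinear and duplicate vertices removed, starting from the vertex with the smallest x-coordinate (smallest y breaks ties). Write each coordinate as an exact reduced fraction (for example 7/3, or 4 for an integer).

1. After x ≥ 5: [(5,13) (5,1/4) (6,0) (11,0) (19,3) (20,10) (16,15) (13,16) (6,17)]
2. After x ≤ 10: [(5,13) (5,1/4) (6,0) (10,0) (10,115/7) (6,17)]
3. After y ≥ 14: [(21/4,14) (10,14) (10,115/7) (6,17)]
4. After y ≤ 20: [(21/4,14) (10,14) (10,115/7) (6,17)]
5. Canonical ring: [(21/4,14) (10,14) (10,115/7) (6,17)]

Clipped polygon: [(21/4,14) (10,14) (10,115/7) (6,17)]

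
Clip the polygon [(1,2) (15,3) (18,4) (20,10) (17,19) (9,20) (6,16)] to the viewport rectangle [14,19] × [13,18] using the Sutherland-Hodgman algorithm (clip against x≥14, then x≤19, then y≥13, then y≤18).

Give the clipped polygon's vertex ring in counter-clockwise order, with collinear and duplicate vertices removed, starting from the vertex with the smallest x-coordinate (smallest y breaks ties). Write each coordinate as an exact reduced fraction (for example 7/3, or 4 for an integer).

1. After x ≥ 14: [(14,41/14) (15,3) (18,4) (20,10) (17,19) (14,155/8)]
2. After x ≤ 19: [(14,41/14) (15,3) (18,4) (19,7) (19,13) (17,19) (14,155/8)]
3. After y ≥ 13: [(14,13) (19,13) (19,13) (17,19) (14,155/8)]
4. After y ≤ 18: [(14,18) (14,13) (19,13) (19,13) (52/3,18)]
5. Canonical ring: [(14,13) (19,13) (52/3,18) (14,18)]

Clipped polygon: [(14,13) (19,13) (52/3,18) (14,18)]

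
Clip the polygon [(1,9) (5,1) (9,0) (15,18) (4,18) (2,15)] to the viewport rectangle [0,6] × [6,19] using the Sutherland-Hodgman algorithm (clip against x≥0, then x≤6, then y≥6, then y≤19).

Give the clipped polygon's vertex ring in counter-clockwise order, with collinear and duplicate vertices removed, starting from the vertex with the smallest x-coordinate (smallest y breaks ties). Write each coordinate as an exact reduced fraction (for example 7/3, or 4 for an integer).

Clipped polygon: [(1,9) (5/2,6) (6,6) (6,18) (4,18) (2,15)]

1. After x ≥ 0: [(1,9) (5,1) (9,0) (15,18) (4,18) (2,15)]
2. After x ≤ 6: [(1,9) (5,1) (6,3/4) (6,18) (4,18) (2,15)]
3. After y ≥ 6: [(1,9) (5/2,6) (6,6) (6,18) (4,18) (2,15)]
4. After y ≤ 19: [(1,9) (5/2,6) (6,6) (6,18) (4,18) (2,15)]
5. Canonical ring: [(1,9) (5/2,6) (6,6) (6,18) (4,18) (2,15)]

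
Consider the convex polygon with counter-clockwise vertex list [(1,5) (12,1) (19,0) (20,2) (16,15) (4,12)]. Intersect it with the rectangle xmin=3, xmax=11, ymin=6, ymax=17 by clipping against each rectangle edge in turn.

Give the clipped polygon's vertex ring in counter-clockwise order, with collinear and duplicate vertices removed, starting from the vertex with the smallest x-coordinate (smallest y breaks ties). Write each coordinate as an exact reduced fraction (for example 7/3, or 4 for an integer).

Clipped polygon: [(3,6) (11,6) (11,55/4) (4,12) (3,29/3)]

1. After x ≥ 3: [(3,29/3) (3,47/11) (12,1) (19,0) (20,2) (16,15) (4,12)]
2. After x ≤ 11: [(3,29/3) (3,47/11) (11,15/11) (11,55/4) (4,12)]
3. After y ≥ 6: [(3,29/3) (3,6) (11,6) (11,55/4) (4,12)]
4. After y ≤ 17: [(3,29/3) (3,6) (11,6) (11,55/4) (4,12)]
5. Canonical ring: [(3,6) (11,6) (11,55/4) (4,12) (3,29/3)]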